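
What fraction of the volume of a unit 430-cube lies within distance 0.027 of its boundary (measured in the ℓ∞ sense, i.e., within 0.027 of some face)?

1 - (1 - 2·0.027)^430 = 1 - 0.946^430 ≈ 1 - 4.297e-11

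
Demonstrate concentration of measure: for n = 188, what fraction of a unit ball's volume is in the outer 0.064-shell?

1 - (1-0.064)^188 ≈ 0.9999960202 ≈ 99.999602%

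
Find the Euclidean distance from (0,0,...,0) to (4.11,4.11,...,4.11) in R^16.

d = √(4.11² + 4.11² + ... + 4.11²) [16 terms] = √(16·4.11²) = 4.11√16 = 16.44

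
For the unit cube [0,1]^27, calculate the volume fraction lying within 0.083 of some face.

The inner cube has side 1-2·0.083 = 0.834 and volume (0.834)^27 ≈ 0.007438, so the shell holds 0.992562 of the volume.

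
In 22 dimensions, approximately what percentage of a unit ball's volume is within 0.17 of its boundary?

1 - (1-0.17)^22 ≈ 0.983415 ≈ 98.34%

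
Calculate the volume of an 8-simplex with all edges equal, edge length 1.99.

V = (1.99^8 / 8!) · √((8+1) / 2^8) ≈ 0.00114368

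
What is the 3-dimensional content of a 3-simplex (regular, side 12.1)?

Volume = (√2/12) · 12.1³ = 208.78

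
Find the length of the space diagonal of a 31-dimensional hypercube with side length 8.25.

The space diagonal of an n-cube of side s is s√n. Here 8.25·√31 ≈ 45.9341.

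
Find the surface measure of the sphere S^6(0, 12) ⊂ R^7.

S_7(12) = 2·π^(7/2)·(12)^6 / Γ(7/2) = 15925248·π^3/5 ≈ 9.87565e+07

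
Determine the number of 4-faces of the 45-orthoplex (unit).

An n-cross-polytope has 2^(k+1)·C(n,k+1) k-faces. Here 2^5·C(45,5) = 32·1221759 = 39096288.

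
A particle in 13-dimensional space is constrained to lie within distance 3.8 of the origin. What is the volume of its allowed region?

Volume = π^{13/2}·(3.8)^13/Γ(15/2) ≈ 3.1371e+07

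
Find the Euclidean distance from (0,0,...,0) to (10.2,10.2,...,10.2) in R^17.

||(10.2,10.2,...,10.2)|| = √(17)·10.2 ≈ 42.0557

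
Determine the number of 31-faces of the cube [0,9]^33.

f_31(33-cube) = (33 choose 31) · 2^2 = 2112.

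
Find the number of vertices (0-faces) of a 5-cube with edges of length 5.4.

f_0(5-cube) = (5 choose 0) · 2^5 = 32.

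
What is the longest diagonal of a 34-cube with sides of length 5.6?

||(5.6,5.6,...,5.6)|| = √(34)·5.6 ≈ 32.6533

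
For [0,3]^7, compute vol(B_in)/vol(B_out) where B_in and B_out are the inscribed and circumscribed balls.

Volume scales as r^n, and r_in/r_out = 1/√7, giving (1/√7)^7 ≈ 0.00110194.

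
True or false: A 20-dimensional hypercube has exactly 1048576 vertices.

True. The 20-cube has 2^20 = 1048576 vertices.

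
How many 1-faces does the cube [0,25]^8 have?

The 8-cube has n·2^(n-1) = 8·2^7 = 8·128 = 1024 edges.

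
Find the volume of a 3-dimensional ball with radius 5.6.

Volume = π^{3/2}·(5.6)^3/Γ(5/2) ≈ 735.619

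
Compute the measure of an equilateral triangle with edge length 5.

Area = (√3/4) · 5² = 10.8253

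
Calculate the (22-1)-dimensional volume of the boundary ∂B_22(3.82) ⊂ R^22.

S_22(3.82) = 2·π^(22/2)·(3.82)^21 / Γ(22/2) ≈ 2.71173e+11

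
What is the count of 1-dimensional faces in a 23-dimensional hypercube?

f_1(23-cube) = (23 choose 1) · 2^22 = 96468992.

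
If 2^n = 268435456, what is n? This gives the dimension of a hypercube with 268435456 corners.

n = log_2(268435456) = 28.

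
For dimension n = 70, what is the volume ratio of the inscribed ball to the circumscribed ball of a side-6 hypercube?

Volume scales as r^n, and r_in/r_out = 1/√70, giving (1/√70)^70 ≈ 2.63979e-65.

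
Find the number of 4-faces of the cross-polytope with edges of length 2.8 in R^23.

Each 4-face is the convex hull of 5 vertices, one chosen as ±e_i from each of 5 distinct axes: 2^5·C(23,5) = 1076768.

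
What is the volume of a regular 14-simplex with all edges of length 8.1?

For a regular n-simplex with edge a, V = (a^n / n!)·√((n+1)/2^n). With a=8.1, n=14: V ≈ 1.81643.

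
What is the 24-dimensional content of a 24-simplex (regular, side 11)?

Volume = 11^24 · √(25/2^24) / 24! ≈ 0.0193789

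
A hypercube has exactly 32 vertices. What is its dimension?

Since 2^n = 32, we have n = 5.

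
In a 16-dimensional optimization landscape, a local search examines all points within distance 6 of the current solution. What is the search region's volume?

The n-ball volume is π^(n/2)·r^n/Γ(n/2+1). With n=16, r=6: V = 2448880128·π^8/35 ≈ 6.63894e+11.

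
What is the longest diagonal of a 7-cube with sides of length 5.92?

The space diagonal of an n-cube of side s is s√n. Here 5.92·√7 ≈ 15.6628.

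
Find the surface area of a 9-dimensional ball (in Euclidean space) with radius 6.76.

S_9(6.76) = 2·π^(9/2)·(6.76)^8 / Γ(9/2) ≈ 1.29459e+08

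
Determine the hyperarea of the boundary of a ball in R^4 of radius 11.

The surface area of an n-ball is 2π^(n/2) r^(n-1) / Γ(n/2). For n=4, r=11: 2662·π^2 ≈ 26272.9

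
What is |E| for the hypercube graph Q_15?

An n-cube has n·2^(n-1) edges. With n = 15: 15·16384 = 245760.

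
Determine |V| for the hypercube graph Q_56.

The 56-cube has 2^56 = 72057594037927936 vertices.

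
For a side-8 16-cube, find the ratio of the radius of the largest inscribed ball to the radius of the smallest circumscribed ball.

r_in = 8/2 (half the side); r_out = 8√16/2 (half the diagonal). Ratio = 1/√16 ≈ 0.25.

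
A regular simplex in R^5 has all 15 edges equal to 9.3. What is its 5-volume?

V_5 = √(6) · 9.3^5 / (5! · 2^(5/2)) ≈ 251.035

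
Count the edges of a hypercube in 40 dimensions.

Number of 1-faces = C(40,1)·2^(40-1) = 40·549755813888 = 21990232555520.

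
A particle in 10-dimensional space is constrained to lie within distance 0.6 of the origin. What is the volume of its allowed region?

V_10(0.6) = π^(10/2) · (0.6)^10 / Γ(10/2 + 1) ≈ 0.0154199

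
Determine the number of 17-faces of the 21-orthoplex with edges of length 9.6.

Each 17-face is the convex hull of 18 vertices, one chosen as ±e_i from each of 18 distinct axes: 2^18·C(21,18) = 348651520.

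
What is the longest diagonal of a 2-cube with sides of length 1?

||(1,1,...,1)|| = √(2)·1 ≈ 1.41421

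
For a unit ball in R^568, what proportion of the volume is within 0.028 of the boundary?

Shell fraction = 1 - (1-0.028)^568 ≈ 0.9999999013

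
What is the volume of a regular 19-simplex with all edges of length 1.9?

For a regular n-simplex with edge a, V = (a^n / n!)·√((n+1)/2^n). With a=1.9, n=19: V ≈ 1.00451e-14.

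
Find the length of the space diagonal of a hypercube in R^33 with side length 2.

||(2,2,...,2)|| = √(33)·2 ≈ 11.4891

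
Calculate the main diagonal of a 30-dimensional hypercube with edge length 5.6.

d = √(5.6² + 5.6² + ... + 5.6²) [30 terms] = √(30·5.6²) = 5.6√30 ≈ 30.6725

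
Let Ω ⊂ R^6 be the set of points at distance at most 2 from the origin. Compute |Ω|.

Volume = π^{6/2}·(2)^6/Γ(4) = 32·π^3/3 ≈ 330.734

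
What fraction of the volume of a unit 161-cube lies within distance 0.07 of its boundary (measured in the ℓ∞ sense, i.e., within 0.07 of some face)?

1 - (1 - 2·0.07)^161 = 1 - 0.86^161 ≈ 1 - 2.846e-11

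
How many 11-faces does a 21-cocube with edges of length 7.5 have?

An n-cross-polytope has 2^(k+1)·C(n,k+1) k-faces. Here 2^12·C(21,12) = 4096·293930 = 1203937280.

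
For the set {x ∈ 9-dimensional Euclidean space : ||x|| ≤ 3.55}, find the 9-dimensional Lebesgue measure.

Volume = π^{9/2}·(3.55)^9/Γ(11/2) ≈ 295374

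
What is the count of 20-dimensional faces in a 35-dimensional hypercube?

f_20(35-cube) = (35 choose 20) · 2^15 = 106428601466880.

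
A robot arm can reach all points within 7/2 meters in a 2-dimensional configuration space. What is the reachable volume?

V = 49·π/4 ≈ 38.4845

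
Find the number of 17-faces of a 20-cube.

An n-cube has C(n,k)·2^(n-k) k-faces. Here C(20,17)·2^3 = 1140·8 = 9120.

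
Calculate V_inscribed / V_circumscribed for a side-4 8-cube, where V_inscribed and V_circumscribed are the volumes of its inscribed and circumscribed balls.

Volume scales as r^n, and r_in/r_out = 1/√8, giving (1/√8)^8 ≈ 0.000244141.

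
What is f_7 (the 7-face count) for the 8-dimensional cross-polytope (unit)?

f_7(8-orthoplex) = 2^8 · (8 choose 8) = 256.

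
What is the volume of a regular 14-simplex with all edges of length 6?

V = (6^14 / 14!) · √((14+1) / 2^14) ≈ 0.0271985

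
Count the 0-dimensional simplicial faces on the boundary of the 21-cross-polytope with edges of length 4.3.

Each 0-face is the convex hull of 1 vertex, one chosen as ±e_i from each of 1 distinct axis: 2^1·C(21,1) = 42.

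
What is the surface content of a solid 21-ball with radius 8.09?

S_21(8.09) = 2·π^(21/2)·(8.09)^20 / Γ(21/2) ≈ 4.22413e+17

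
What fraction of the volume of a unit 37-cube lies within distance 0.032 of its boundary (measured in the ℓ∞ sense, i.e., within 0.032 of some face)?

1 - (1 - 2·0.032)^37 = 1 - 0.936^37 ≈ 0.913462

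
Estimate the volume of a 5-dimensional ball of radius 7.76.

The n-ball volume is π^(n/2)·r^n/Γ(n/2+1). With n=5, r=7.76: V ≈ 148118.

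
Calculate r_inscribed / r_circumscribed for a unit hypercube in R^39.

Ratio = (s/2)/(s√39/2) = 39^(-1/2) ≈ 0.160128.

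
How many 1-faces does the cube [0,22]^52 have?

The 52-cube has n·2^(n-1) = 52·2^51 = 52·2251799813685248 = 117093590311632896 edges.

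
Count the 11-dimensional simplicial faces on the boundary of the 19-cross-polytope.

Number of 11-faces = 2^(11+1) · C(19,11+1) = 4096 · 50388 = 206389248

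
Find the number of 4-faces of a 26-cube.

Number of 4-faces = C(26,4) · 2^(26-4) = 14950 · 4194304 = 62704844800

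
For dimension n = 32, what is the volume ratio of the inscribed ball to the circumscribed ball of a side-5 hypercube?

The radii are 5/2 and 5√32/2, so the volume ratio is (1/√32)^32 = 32^{-32/2} ≈ 8.27181e-25.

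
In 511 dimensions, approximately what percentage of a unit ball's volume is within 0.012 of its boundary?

1 - (1-0.012)^511 ≈ 0.997907 ≈ 99.79%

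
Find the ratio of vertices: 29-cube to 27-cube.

The 29-cube has 2^29 = 536870912 vertices. The 27-cube has 2^27 = 134217728 vertices. Ratio: 536870912/134217728 = 4.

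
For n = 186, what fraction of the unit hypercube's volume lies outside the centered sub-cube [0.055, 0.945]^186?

The inner cube has side 1-2·0.055 = 0.89 and volume (0.89)^186 ≈ 3.86e-10, so the shell holds 1 - 3.86e-10 of the volume.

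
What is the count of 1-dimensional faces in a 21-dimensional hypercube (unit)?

An n-cube has C(n,k)·2^(n-k) k-faces. Here C(21,1)·2^20 = 21·1048576 = 22020096.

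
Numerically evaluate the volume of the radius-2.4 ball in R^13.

The n-ball volume is π^(n/2)·r^n/Γ(n/2+1). With n=13, r=2.4: V ≈ 79815.5.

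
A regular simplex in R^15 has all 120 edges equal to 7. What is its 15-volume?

Volume = 7^15 · √(16/2^15) / 15! ≈ 0.0802243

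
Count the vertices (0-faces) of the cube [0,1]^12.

An n-cube has 2^n vertices; for n = 12 that is 2^12 = 4096.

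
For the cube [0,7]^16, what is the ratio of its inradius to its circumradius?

For an n-cube of any side s, the inradius is s/2 and the circumradius is s√n/2, so the ratio is 1/√16 ≈ 0.25.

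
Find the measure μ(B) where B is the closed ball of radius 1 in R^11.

The n-ball volume is π^(n/2)·r^n/Γ(n/2+1). With n=11, r=1: V = 64·π^5/10395 ≈ 1.8841.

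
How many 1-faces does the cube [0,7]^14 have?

An n-cube has n·2^(n-1) edges. With n = 14: 14·8192 = 114688.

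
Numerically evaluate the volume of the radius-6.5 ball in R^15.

V_15(6.5) = π^(15/2) · (6.5)^15 / Γ(15/2 + 1) = 3937376385699289·π^7/19958400 ≈ 5.95841e+11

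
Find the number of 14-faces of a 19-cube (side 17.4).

Number of 14-faces = C(19,14) · 2^(19-14) = 11628 · 32 = 372096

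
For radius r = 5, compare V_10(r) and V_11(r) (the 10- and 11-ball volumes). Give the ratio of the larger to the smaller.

V_10(5) ≈ 2.49039e+07, V_11(5) ≈ 9.19973e+07. The 11-ball is larger by a factor of 3.694.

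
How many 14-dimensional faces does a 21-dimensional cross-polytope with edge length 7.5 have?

f_14(21-orthoplex) = 2^15 · (21 choose 15) = 1778122752.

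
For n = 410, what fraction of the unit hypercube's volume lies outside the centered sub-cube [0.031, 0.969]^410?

The inner cube has side 1-2·0.031 = 0.938 and volume (0.938)^410 ≈ 4.01e-12, so the shell holds 1 - 4.01e-12 of the volume.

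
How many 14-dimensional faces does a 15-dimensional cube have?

An n-cube has C(n,k)·2^(n-k) k-faces. Here C(15,14)·2^1 = 15·2 = 30.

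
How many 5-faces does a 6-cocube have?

f_5(6-orthoplex) = 2^6 · (6 choose 6) = 64.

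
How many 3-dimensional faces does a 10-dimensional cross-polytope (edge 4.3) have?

Each 3-face is the convex hull of 4 vertices, one chosen as ±e_i from each of 4 distinct axes: 2^4·C(10,4) = 3360.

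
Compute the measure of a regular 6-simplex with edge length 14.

V_6 = √(7) · 14^6 / (6! · 2^(6/2)) ≈ 3458.56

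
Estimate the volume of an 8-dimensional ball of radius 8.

The n-ball volume is π^(n/2)·r^n/Γ(n/2+1). With n=8, r=8: V = 2097152·π^4/3 ≈ 6.80939e+07.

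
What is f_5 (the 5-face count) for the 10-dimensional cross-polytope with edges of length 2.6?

An n-cross-polytope has 2^(k+1)·C(n,k+1) k-faces. Here 2^6·C(10,6) = 64·210 = 13440.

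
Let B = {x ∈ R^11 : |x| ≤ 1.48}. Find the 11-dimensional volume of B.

Volume = π^{11/2}·(1.48)^11/Γ(13/2) ≈ 140.599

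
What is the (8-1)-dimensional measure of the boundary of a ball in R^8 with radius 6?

The surface area of an n-ball is 2π^(n/2) r^(n-1) / Γ(n/2). For n=8, r=6: 93312·π^4 ≈ 9.08944e+06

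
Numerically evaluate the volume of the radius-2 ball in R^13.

The n-ball volume is π^(n/2)·r^n/Γ(n/2+1). With n=13, r=2: V = 1048576·π^6/135135 ≈ 7459.87.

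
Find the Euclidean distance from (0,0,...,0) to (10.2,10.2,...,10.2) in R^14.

The space diagonal of an n-cube of side s is s√n. Here 10.2·√14 ≈ 38.1649.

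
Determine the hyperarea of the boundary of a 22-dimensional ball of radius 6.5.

S_22(6.5) = 2·π^(22/2)·(6.5)^21 / Γ(22/2) = 247064529073450392704413·π^11/3805072588800 ≈ 1.91028e+16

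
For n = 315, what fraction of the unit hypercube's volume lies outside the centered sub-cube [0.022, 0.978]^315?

The inner cube has side 1-2·0.022 = 0.956 and volume (0.956)^315 ≈ 6.986e-07, so the shell holds 0.9999993014 of the volume.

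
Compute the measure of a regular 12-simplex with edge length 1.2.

V_12 = √(13) · 1.2^12 / (12! · 2^(12/2)) ≈ 1.04865e-09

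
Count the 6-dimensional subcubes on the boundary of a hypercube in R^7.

Choose 6 of 7 axes to span the face (C(7,6) = 7 ways), then fix each of the remaining 1 coordinate at one of its two extreme values (2^1 = 2 ways): 7·2 = 14.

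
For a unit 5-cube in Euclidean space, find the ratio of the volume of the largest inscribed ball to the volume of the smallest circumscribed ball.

Volume scales as r^n, and r_in/r_out = 1/√5, giving (1/√5)^5 ≈ 0.0178885.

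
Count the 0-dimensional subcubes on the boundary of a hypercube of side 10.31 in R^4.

An n-cube has C(n,k)·2^(n-k) k-faces. Here C(4,0)·2^4 = 1·16 = 16.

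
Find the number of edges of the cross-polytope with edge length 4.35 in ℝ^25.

f_1(25-orthoplex) = 2^2 · (25 choose 2) = 1200.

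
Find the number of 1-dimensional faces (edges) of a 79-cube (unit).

The 79-cube has n·2^(n-1) = 79·2^78 = 79·302231454903657293676544 = 23876284937388926200446976 edges.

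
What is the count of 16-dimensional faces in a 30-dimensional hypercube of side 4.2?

f_16(30-cube) = (30 choose 16) · 2^14 = 2382605107200.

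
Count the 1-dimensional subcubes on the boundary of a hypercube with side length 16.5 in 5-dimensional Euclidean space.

Number of 1-faces = C(5,1) · 2^(5-1) = 5 · 16 = 80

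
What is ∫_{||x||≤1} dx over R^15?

V_15(1) = π^(15/2) · (1)^15 / Γ(15/2 + 1) = 256·π^7/2027025 ≈ 0.381443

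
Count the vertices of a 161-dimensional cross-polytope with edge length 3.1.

The vertices are ±e_1, ..., ±e_161, so there are 2·161 = 322.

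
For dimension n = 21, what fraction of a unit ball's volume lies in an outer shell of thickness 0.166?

1 - (1-0.166)^21 ≈ 0.977895 ≈ 97.79%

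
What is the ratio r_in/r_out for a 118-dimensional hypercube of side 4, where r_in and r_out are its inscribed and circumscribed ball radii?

Ratio = (s/2)/(s√118/2) = 118^(-1/2) ≈ 0.0920575.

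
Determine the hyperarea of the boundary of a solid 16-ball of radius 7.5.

S = n·V_n(r)/r = 16·V_16(7.5)/7.5 (volume-to-surface relation), giving 9730975341796875·π^8/1835008 ≈ 5.03173e+13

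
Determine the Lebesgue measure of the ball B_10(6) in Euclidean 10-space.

Volume = π^{10/2}·(6)^10/Γ(6) = 2519424·π^5/5 ≈ 1.54199e+08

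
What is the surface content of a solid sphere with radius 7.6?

S = n·V_n(r)/r = 3·V_3(7.6)/7.6 (volume-to-surface relation), giving 4πr² = 4π·(7.6)² ≈ 725.834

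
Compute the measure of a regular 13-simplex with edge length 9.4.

For a regular n-simplex with edge a, V = (a^n / n!)·√((n+1)/2^n). With a=9.4, n=13: V ≈ 29.6996.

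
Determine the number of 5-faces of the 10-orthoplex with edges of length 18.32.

f_5(10-orthoplex) = 2^6 · (10 choose 6) = 13440.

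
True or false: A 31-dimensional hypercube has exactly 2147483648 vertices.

True. The 31-cube has 2^31 = 2147483648 vertices.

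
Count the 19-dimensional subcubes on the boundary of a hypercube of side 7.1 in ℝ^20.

Number of 19-faces = C(20,19) · 2^(20-19) = 20 · 2 = 40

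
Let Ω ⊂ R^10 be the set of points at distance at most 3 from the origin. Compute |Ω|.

The n-ball volume is π^(n/2)·r^n/Γ(n/2+1). With n=10, r=3: V = 19683·π^5/40 ≈ 150585.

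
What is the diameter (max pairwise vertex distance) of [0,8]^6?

The space diagonal of an n-cube of side s is s√n. Here 8·√6 ≈ 19.5959.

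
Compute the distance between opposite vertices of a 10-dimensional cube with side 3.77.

The space diagonal of an n-cube of side s is s√n. Here 3.77·√10 ≈ 11.9218.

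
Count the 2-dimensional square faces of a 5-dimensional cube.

Choose 2 of 5 axes to span the face (C(5,2) = 10 ways), then fix each of the remaining 3 coordinates at one of its two extreme values (2^3 = 8 ways): 10·8 = 80.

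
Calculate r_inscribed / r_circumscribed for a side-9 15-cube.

For an n-cube of any side s, the inradius is s/2 and the circumradius is s√n/2, so the ratio is 1/√15 ≈ 0.258199.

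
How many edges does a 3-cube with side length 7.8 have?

The 3-cube has n·2^(n-1) = 3·2^2 = 3·4 = 12 edges.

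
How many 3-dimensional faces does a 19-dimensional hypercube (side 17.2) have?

f_3(19-cube) = (19 choose 3) · 2^16 = 63504384.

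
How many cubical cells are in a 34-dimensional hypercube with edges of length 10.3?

An n-cube has C(n,k)·2^(n-k) k-faces. Here C(34,3)·2^31 = 5984·2147483648 = 12850542149632.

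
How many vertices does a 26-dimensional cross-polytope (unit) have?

An n-cross-polytope has 2n vertices; here n = 26, giving 52.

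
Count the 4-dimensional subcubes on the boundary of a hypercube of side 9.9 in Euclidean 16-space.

An n-cube has C(n,k)·2^(n-k) k-faces. Here C(16,4)·2^12 = 1820·4096 = 7454720.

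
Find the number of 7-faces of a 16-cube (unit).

An n-cube has C(n,k)·2^(n-k) k-faces. Here C(16,7)·2^9 = 11440·512 = 5857280.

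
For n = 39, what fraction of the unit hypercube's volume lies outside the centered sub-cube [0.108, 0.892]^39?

1 - (1 - 2·0.108)^39 = 1 - 0.784^39 ≈ 0.999924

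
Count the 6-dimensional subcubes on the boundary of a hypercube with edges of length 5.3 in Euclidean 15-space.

Choose 6 of 15 axes to span the face (C(15,6) = 5005 ways), then fix each of the remaining 9 coordinates at one of its two extreme values (2^9 = 512 ways): 5005·512 = 2562560.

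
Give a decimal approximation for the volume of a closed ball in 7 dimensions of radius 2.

V_7(2) = π^(7/2) · (2)^7 / Γ(7/2 + 1) = 2048·π^3/105 ≈ 604.77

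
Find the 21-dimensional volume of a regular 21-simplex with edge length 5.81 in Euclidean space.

For a regular n-simplex with edge a, V = (a^n / n!)·√((n+1)/2^n). With a=5.81, n=21: V ≈ 7.0754e-07.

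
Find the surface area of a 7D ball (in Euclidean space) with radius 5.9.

The surface area of an n-ball is 2π^(n/2) r^(n-1) / Γ(n/2). For n=7, r=5.9: 1.39505e+06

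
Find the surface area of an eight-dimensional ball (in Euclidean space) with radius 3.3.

The surface area of an n-ball is 2π^(n/2) r^(n-1) / Γ(n/2). For n=8, r=3.3: 138381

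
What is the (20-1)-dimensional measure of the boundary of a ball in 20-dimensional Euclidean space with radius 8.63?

S = n·V_n(r)/r = 20·V_20(8.63)/8.63 (volume-to-surface relation), giving 3.1403e+17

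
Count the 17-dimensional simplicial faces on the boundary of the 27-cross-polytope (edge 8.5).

Each 17-face is the convex hull of 18 vertices, one chosen as ±e_i from each of 18 distinct axes: 2^18·C(27,18) = 1228623052800.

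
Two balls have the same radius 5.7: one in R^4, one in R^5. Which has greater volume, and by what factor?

V_4(5.7) ≈ 5209.18, V_5(5.7) ≈ 31671.8. The 5-ball is larger by a factor of 6.08.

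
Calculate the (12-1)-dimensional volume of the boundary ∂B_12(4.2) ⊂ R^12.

|∂B_12(4.2)| ≈ 1.14945e+08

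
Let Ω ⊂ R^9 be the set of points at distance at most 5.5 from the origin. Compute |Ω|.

V = 2357947691·π^4/15120 ≈ 1.51908e+07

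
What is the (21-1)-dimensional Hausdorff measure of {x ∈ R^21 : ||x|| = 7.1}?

S_21(7.1) = 2·π^(21/2)·(7.1)^20 / Γ(21/2) ≈ 3.10409e+16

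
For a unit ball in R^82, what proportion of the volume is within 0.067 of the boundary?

Shell fraction = 1 - (1-0.067)^82 ≈ 0.996609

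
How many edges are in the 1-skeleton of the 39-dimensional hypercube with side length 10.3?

Number of 1-faces = C(39,1)·2^(39-1) = 39·274877906944 = 10720238370816.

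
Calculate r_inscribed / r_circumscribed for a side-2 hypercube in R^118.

r_in = 2/2 (half the side); r_out = 2√118/2 (half the diagonal). Ratio = 1/√118 ≈ 0.0920575.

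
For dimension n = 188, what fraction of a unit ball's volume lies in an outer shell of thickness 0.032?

1 - (1-0.032)^188 ≈ 0.997789 ≈ 99.78%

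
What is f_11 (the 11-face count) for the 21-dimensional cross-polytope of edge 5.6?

An n-cross-polytope has 2^(k+1)·C(n,k+1) k-faces. Here 2^12·C(21,12) = 4096·293930 = 1203937280.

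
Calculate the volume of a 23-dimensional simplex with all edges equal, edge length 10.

V_23 = √(24) · 10^23 / (23! · 2^(23/2)) ≈ 0.00654284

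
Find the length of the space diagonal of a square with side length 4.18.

||(4.18,4.18,...,4.18)|| = √(2)·4.18 ≈ 5.91141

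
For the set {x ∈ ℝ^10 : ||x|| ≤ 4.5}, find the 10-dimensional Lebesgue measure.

Volume = π^{10/2}·(4.5)^10/Γ(6) = 1162261467·π^5/40960 ≈ 8.68347e+06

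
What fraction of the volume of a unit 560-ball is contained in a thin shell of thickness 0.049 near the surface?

V(inner)/V(outer) = ((1-0.049)/1)^560 ≈ 6.041e-13, so the shell fraction is 1 - 6.041e-13.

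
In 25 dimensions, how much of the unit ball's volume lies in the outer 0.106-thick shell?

1 - (1-0.106)^25 ≈ 0.939265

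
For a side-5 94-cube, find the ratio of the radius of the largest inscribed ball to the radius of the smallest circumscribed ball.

Ratio = (s/2)/(s√94/2) = 94^(-1/2) ≈ 0.103142.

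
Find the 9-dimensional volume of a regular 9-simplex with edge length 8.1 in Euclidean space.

For a regular n-simplex with edge a, V = (a^n / n!)·√((n+1)/2^n). With a=8.1, n=9: V ≈ 57.8052.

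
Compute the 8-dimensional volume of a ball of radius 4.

Volume = π^{8/2}·(4)^8/Γ(5) = 8192·π^4/3 ≈ 265992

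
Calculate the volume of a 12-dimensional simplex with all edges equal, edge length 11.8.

V = (11.8^12 / 12!) · √((12+1) / 2^12) ≈ 857.114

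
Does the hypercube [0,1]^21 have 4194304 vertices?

False. The 21-cube has 2^21 = 2097152 vertices.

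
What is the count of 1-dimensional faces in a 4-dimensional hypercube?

f_1(4-cube) = (4 choose 1) · 2^3 = 32.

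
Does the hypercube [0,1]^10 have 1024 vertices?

True. The 10-cube has 2^10 = 1024 vertices.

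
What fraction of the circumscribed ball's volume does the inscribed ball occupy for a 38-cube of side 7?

V_in/V_out = n^(-n/2) = 38^(-38/2) ≈ 9.64077e-31.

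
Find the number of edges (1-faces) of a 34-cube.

Choose 1 of 34 axes to span the face (C(34,1) = 34 ways), then fix each of the remaining 33 coordinates at one of its two extreme values (2^33 = 8589934592 ways): 34·8589934592 = 292057776128.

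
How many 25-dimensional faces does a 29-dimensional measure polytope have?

Choose 25 of 29 axes to span the face (C(29,25) = 23751 ways), then fix each of the remaining 4 coordinates at one of its two extreme values (2^4 = 16 ways): 23751·16 = 380016.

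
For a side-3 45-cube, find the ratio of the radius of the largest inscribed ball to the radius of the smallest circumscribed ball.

r_in = 3/2 (half the side); r_out = 3√45/2 (half the diagonal). Ratio = 1/√45 ≈ 0.149071.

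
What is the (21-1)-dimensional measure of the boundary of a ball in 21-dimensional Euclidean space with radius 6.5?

The surface area of an n-ball is 2π^(n/2) r^(n-1) / Γ(n/2). For n=21, r=6.5: 1461920290375446110677·π^10/25786252800 ≈ 5.30926e+15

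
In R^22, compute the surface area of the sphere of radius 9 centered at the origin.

S = n·V_n(r)/r = 22·V_22(9)/9 (volume-to-surface relation), giving 1350851717672992089·π^11/22400 ≈ 1.77422e+19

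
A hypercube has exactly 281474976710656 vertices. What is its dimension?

Since 2^n = 281474976710656, we have n = 48.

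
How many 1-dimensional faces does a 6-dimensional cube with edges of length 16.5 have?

An n-cube has C(n,k)·2^(n-k) k-faces. Here C(6,1)·2^5 = 6·32 = 192.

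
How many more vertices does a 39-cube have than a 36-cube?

The 39-cube has 2^39 = 549755813888 vertices. The 36-cube has 2^36 = 68719476736 vertices. Difference: 549755813888 - 68719476736 = 481036337152.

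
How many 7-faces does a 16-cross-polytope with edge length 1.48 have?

Number of 7-faces = 2^(7+1) · C(16,7+1) = 256 · 12870 = 3294720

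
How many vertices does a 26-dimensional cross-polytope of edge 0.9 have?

The vertices are ±e_1, ..., ±e_26, so there are 2·26 = 52.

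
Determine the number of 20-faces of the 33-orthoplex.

Number of 20-faces = 2^(20+1) · C(33,20+1) = 2097152 · 354817320 = 744105852272640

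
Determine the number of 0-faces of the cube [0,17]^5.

Number of 0-faces = C(5,0) · 2^(5-0) = 1 · 32 = 32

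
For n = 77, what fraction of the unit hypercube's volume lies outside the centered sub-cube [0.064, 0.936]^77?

Shell fraction = 1 - (1-0.128)^77 ≈ 0.999974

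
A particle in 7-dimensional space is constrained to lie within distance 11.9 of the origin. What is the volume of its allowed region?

Volume = π^{7/2}·(11.9)^7/Γ(9/2) ≈ 1.59665e+08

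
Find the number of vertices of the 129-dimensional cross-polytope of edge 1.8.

The vertices are ±e_1, ..., ±e_129, so there are 2·129 = 258.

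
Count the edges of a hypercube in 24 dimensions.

The 24-cube has n·2^(n-1) = 24·2^23 = 24·8388608 = 201326592 edges.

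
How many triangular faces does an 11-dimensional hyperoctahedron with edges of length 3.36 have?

Each 2-face is the convex hull of 3 vertices, one chosen as ±e_i from each of 3 distinct axes: 2^3·C(11,3) = 1320.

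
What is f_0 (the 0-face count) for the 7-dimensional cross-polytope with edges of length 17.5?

Each 0-face is the convex hull of 1 vertex, one chosen as ±e_i from each of 1 distinct axis: 2^1·C(7,1) = 14.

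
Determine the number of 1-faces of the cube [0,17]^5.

An n-cube has C(n,k)·2^(n-k) k-faces. Here C(5,1)·2^4 = 5·16 = 80.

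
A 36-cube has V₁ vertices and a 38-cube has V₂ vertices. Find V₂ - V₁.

V₁ = 2^36 = 68719476736. V₂ = 2^38 = 274877906944. V₂ - V₁ = 206158430208.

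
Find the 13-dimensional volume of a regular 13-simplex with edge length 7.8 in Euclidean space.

For a regular n-simplex with edge a, V = (a^n / n!)·√((n+1)/2^n). With a=7.8, n=13: V ≈ 2.62614.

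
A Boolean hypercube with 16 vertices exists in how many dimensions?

2^n = 16 ⇒ n = log_2(16) = 4.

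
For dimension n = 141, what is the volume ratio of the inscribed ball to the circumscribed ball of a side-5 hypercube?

V_in/V_out = n^(-n/2) = 141^(-141/2) ≈ 3.02032e-152.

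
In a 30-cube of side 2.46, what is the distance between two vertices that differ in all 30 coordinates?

||(2.46,2.46,...,2.46)|| = √(30)·2.46 ≈ 13.474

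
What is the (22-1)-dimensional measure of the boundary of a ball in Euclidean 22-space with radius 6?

S = n·V_n(r)/r = 22·V_22(6)/6 (volume-to-surface relation), giving 2115832430592·π^11/175 ≈ 3.55707e+15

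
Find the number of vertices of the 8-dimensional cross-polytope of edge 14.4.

Number of vertices = 2n = 16.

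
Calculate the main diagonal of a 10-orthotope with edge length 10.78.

d = √(10.78² + 10.78² + ... + 10.78²) [10 terms] = √(10·10.78²) = 10.78√10 ≈ 34.0894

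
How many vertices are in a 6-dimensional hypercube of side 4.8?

Number of 0-faces = C(6,0) · 2^(6-0) = 1 · 64 = 64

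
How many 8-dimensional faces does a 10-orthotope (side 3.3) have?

An n-cube has C(n,k)·2^(n-k) k-faces. Here C(10,8)·2^2 = 45·4 = 180.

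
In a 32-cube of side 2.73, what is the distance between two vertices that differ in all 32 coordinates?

The space diagonal of an n-cube of side s is s√n. Here 2.73·√32 ≈ 15.4432.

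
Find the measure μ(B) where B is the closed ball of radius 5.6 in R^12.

The n-ball volume is π^(n/2)·r^n/Γ(n/2+1). With n=12, r=5.6: V ≈ 1.27006e+09.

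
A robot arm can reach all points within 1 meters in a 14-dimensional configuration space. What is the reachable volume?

V = π^7/5040 ≈ 0.599265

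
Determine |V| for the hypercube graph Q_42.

Number of vertices = 2^42 = 4398046511104.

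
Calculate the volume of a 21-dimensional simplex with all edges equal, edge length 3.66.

V_21 = √(22) · 3.66^21 / (21! · 2^(21/2)) ≈ 4.31673e-11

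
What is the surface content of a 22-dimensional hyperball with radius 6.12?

|∂B_22(6.12)| ≈ 5.39132e+15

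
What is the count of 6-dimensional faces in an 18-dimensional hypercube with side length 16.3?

Choose 6 of 18 axes to span the face (C(18,6) = 18564 ways), then fix each of the remaining 12 coordinates at one of its two extreme values (2^12 = 4096 ways): 18564·4096 = 76038144.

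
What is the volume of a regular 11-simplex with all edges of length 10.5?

V_11 = √(12) · 10.5^11 / (11! · 2^(11/2)) ≈ 327.984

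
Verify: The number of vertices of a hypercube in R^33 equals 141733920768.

False. The 33-cube has 2^33 = 8589934592 vertices.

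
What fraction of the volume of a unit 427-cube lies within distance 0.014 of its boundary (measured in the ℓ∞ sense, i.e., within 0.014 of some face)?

Shell fraction = 1 - (1-0.028)^427 ≈ 0.999995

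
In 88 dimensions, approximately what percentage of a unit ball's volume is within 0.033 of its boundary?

1 - (1-0.033)^88 ≈ 0.947817 ≈ 94.78%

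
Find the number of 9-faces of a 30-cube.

Number of 9-faces = C(30,9) · 2^(30-9) = 14307150 · 2097152 = 30004268236800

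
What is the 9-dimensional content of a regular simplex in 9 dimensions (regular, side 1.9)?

V_9 = √(10) · 1.9^9 / (9! · 2^(9/2)) ≈ 0.000124275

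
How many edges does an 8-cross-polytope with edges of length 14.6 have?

An n-cross-polytope has 2^(k+1)·C(n,k+1) k-faces. Here 2^2·C(8,2) = 4·28 = 112.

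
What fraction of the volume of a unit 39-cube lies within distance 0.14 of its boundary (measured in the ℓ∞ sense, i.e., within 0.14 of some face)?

Shell fraction = 1 - (1-0.28)^39 ≈ 0.9999972712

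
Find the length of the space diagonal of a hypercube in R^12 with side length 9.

The space diagonal of an n-cube of side s is s√n. Here 9·√12 ≈ 31.1769.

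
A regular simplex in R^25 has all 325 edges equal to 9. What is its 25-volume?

V = (9^25 / 25!) · √((25+1) / 2^25) ≈ 4.07407e-05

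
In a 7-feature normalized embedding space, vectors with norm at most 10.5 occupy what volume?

The n-ball volume is π^(n/2)·r^n/Γ(n/2+1). With n=7, r=10.5: V = 85766121·π^3/40 ≈ 6.64822e+07.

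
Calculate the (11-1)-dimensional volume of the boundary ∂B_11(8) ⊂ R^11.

S = n·V_n(r)/r = 11·V_11(8)/8 (volume-to-surface relation), giving 68719476736·π^5/945 ≈ 2.22535e+10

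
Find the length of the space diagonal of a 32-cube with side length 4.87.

Diagonal = √32 · 4.87 ≈ 27.5489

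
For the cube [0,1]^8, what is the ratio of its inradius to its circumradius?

Ratio = (s/2)/(s√8/2) = 8^(-1/2) ≈ 0.353553.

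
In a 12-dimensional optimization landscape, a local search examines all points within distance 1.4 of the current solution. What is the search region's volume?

Volume = π^{12/2}·(1.4)^12/Γ(7) ≈ 75.7013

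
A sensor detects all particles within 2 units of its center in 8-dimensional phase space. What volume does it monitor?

V = 32·π^4/3 ≈ 1039.03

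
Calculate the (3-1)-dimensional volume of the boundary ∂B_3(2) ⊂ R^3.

The surface area of an n-ball is 2π^(n/2) r^(n-1) / Γ(n/2). For n=3, r=2: 4πr² = 4π·(2)² ≈ 50.2655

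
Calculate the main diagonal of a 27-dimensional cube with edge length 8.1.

d = √(8.1² + 8.1² + ... + 8.1²) [27 terms] = √(27·8.1²) = 8.1√27 ≈ 42.0888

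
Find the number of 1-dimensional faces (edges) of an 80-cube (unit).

Number of 1-faces = C(80,1)·2^(80-1) = 80·604462909807314587353088 = 48357032784585166988247040.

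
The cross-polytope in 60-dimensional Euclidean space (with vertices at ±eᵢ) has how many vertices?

Number of vertices = 2n = 120.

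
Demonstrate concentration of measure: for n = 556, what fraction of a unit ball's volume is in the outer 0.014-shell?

1 - (1-0.014)^556 ≈ 0.999606 ≈ 99.9606%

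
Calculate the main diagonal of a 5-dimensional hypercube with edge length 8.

Diagonal = √5 · 8 ≈ 17.8885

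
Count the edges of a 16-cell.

Number of 1-faces = 2^(1+1) · C(4,1+1) = 4 · 6 = 24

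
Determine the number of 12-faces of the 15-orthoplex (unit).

Each 12-face is the convex hull of 13 vertices, one chosen as ±e_i from each of 13 distinct axes: 2^13·C(15,13) = 860160.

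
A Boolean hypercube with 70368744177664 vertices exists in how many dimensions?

The n-cube has 2^n vertices, and 70368744177664 = 2^46, so n = 46.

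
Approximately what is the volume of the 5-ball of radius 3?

V = 648·π^2/5 ≈ 1279.1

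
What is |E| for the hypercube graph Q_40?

The 40-cube has n·2^(n-1) = 40·2^39 = 40·549755813888 = 21990232555520 edges.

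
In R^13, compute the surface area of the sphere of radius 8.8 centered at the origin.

The surface area of an n-ball is 2π^(n/2) r^(n-1) / Γ(n/2). For n=13, r=8.8: 2.55315e+12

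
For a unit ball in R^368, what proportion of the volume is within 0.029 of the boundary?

Shell fraction = 1 - (1-0.029)^368 ≈ 0.99998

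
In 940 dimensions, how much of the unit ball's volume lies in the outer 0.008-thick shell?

V(inner)/V(outer) = ((1-0.008)/1)^940 ≈ 0.000526, so the shell fraction is 0.999474.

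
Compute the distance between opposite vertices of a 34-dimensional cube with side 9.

||(9,9,...,9)|| = √(34)·9 ≈ 52.4786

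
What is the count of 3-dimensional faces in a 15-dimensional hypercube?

Number of 3-faces = C(15,3) · 2^(15-3) = 455 · 4096 = 1863680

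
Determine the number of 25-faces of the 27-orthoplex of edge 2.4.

Number of 25-faces = 2^(25+1) · C(27,25+1) = 67108864 · 27 = 1811939328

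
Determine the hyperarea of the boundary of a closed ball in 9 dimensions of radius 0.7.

|∂B_9(0.7)| ≈ 1.71137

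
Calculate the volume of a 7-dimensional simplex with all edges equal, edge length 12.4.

For a regular n-simplex with edge a, V = (a^n / n!)·√((n+1)/2^n). With a=12.4, n=7: V ≈ 2235.95.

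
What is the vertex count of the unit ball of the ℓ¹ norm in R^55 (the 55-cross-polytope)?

Number of vertices = 2n = 110.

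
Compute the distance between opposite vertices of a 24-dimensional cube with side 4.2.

||(4.2,4.2,...,4.2)|| = √(24)·4.2 ≈ 20.5757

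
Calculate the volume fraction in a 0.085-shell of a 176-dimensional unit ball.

1 - (1-0.085)^176 ≈ 0.9999998378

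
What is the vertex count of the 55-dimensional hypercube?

Each vertex is a binary string of length 55, so there are 2^55 = 36028797018963968.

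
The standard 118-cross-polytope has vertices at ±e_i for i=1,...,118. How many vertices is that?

An n-cross-polytope has 2n vertices; here n = 118, giving 236.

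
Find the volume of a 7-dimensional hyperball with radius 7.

Volume = π^{7/2}·(7)^7/Γ(9/2) = 1882384·π^3/15 ≈ 3.89105e+06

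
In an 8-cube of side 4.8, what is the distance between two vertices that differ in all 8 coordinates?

d = √(4.8² + 4.8² + ... + 4.8²) [8 terms] = √(8·4.8²) = 4.8√8 ≈ 13.5765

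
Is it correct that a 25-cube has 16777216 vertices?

False. The 25-cube has 2^25 = 33554432 vertices.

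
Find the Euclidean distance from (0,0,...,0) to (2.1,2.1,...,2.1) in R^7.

The space diagonal of an n-cube of side s is s√n. Here 2.1·√7 ≈ 5.55608.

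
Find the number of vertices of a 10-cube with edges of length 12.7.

The 10-cube has 2^10 = 1024 vertices.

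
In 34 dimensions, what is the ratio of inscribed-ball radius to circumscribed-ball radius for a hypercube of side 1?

For an n-cube of any side s, the inradius is s/2 and the circumradius is s√n/2, so the ratio is 1/√34 ≈ 0.171499.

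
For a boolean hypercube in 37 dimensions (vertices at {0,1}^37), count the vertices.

Each vertex is a binary string of length 37, so there are 2^37 = 137438953472.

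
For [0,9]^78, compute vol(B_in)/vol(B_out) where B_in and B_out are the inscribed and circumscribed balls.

V_in / V_out = (r_in/r_out)^78 = (1/√78)^78 = 78^(-78/2) ≈ 1.61551e-74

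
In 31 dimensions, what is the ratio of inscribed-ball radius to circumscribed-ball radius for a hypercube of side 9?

r_in = 9/2 (half the side); r_out = 9√31/2 (half the diagonal). Ratio = 1/√31 ≈ 0.179605.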